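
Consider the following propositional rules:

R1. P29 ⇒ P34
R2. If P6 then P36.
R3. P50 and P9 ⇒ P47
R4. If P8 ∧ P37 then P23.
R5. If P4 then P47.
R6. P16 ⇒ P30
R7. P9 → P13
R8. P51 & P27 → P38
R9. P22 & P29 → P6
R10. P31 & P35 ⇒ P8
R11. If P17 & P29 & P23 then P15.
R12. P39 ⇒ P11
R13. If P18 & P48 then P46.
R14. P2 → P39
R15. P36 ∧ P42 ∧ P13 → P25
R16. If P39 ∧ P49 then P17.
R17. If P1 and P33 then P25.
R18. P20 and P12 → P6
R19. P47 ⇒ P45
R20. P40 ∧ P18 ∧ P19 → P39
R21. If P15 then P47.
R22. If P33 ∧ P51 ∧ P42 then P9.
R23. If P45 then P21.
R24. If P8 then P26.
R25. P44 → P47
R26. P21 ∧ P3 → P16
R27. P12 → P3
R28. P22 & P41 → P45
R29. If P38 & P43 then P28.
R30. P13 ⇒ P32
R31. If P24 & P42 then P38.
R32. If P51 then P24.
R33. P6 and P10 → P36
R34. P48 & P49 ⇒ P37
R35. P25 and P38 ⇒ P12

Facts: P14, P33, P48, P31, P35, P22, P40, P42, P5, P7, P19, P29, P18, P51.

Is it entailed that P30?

Forward chaining from the given facts derives: P34, P6, P8, P46, P39, P9, P26, P24, P36, P13, P11, P25, P32, P38, P12, P3.
The only rule concluding P30 is R6, which needs P16; that is never established.

No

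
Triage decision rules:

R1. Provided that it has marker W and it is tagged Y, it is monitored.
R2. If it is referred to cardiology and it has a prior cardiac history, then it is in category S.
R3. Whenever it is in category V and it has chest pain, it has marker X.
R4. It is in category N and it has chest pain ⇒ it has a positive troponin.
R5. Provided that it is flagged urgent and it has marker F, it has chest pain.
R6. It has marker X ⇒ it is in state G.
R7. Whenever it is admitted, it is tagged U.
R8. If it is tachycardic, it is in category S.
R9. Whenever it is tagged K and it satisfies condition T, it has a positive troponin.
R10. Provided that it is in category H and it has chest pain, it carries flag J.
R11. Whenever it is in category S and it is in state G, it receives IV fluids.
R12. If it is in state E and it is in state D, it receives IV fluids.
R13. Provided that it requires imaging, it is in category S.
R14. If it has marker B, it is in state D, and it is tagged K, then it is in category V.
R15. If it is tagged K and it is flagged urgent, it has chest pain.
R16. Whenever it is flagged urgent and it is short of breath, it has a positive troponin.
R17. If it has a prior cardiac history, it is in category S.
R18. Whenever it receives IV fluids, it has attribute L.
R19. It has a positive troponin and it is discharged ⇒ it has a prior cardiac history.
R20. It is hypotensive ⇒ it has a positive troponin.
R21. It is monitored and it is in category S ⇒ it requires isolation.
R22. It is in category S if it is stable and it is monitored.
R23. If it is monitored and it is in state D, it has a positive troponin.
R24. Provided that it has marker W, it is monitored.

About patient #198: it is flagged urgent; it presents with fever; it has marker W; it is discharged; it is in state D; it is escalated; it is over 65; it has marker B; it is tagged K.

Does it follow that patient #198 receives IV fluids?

By R14 (it has marker B, it is in state D, it is tagged K): it is in category V.
By R15 (it is tagged K, it is flagged urgent): it has chest pain.
By R24 (it has marker W): it is monitored.
By R3 (it is in category V, it has chest pain): it has marker X.
By R6 (it has marker X): it is in state G.
By R23 (it is monitored, it is in state D): it has a positive troponin.
By R19 (it has a positive troponin, it is discharged): it has a prior cardiac history.
By R17 (it has a prior cardiac history): it is in category S.
By R11 (it is in category S, it is in state G): it receives IV fluids.

Yes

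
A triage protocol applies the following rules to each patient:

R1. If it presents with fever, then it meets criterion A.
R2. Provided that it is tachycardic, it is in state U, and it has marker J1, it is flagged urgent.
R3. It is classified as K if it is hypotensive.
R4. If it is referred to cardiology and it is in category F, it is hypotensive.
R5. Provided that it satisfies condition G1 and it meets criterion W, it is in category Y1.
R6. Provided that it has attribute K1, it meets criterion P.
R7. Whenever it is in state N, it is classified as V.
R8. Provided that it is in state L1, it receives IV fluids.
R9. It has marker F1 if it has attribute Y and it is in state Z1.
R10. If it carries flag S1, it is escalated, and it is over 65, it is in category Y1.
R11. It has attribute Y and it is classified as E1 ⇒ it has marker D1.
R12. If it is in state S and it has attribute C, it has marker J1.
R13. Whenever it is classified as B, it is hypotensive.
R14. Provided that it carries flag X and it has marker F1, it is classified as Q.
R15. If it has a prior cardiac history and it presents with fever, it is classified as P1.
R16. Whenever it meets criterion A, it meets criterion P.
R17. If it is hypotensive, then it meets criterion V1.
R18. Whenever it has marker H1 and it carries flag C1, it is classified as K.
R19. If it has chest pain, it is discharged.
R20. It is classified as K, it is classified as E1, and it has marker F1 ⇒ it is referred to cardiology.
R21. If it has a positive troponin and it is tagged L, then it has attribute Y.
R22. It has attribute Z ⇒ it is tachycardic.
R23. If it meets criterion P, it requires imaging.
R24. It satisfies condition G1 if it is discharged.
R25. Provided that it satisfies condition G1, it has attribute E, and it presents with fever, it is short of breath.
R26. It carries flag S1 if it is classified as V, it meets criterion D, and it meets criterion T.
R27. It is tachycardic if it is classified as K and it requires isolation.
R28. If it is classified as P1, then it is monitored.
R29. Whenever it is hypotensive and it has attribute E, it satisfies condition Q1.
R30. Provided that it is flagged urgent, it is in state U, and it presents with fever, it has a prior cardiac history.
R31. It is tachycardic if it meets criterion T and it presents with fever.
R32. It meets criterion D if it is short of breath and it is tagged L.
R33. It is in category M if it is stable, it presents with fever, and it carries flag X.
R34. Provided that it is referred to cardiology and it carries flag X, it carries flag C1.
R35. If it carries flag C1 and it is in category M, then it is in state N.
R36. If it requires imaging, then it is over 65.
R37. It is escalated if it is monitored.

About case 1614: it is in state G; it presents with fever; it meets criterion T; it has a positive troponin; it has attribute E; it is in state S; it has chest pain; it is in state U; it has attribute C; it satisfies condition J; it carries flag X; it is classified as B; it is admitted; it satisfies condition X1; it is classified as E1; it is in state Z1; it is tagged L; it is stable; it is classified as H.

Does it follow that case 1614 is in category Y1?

By R1 (it presents with fever): it meets criterion A.
By R12 (it is in state S, it has attribute C): it has marker J1.
By R13 (it is classified as B): it is hypotensive.
By R16 (it meets criterion A): it meets criterion P.
By R19 (it has chest pain): it is discharged.
By R21 (it has a positive troponin, it is tagged L): it has attribute Y.
By R23 (it meets criterion P): it requires imaging.
By R24 (it is discharged): it satisfies condition G1.
By R25 (it satisfies condition G1, it has attribute E, it presents with fever): it is short of breath.
By R31 (it meets criterion T, it presents with fever): it is tachycardic.
By R32 (it is short of breath, it is tagged L): it meets criterion D.
By R33 (it is stable, it presents with fever, it carries flag X): it is in category M.
By R36 (it requires imaging): it is over 65.
By R2 (it is tachycardic, it is in state U, it has marker J1): it is flagged urgent.
By R3 (it is hypotensive): it is classified as K.
By R9 (it has attribute Y, it is in state Z1): it has marker F1.
By R20 (it is classified as K, it is classified as E1, it has marker F1): it is referred to cardiology.
By R30 (it is flagged urgent, it is in state U, it presents with fever): it has a prior cardiac history.
By R34 (it is referred to cardiology, it carries flag X): it carries flag C1.
By R35 (it carries flag C1, it is in category M): it is in state N.
By R7 (it is in state N): it is classified as V.
By R15 (it has a prior cardiac history, it presents with fever): it is classified as P1.
By R26 (it is classified as V, it meets criterion D, it meets criterion T): it carries flag S1.
By R28 (it is classified as P1): it is monitored.
By R37 (it is monitored): it is escalated.
By R10 (it carries flag S1, it is escalated, it is over 65): it is in category Y1.

Yes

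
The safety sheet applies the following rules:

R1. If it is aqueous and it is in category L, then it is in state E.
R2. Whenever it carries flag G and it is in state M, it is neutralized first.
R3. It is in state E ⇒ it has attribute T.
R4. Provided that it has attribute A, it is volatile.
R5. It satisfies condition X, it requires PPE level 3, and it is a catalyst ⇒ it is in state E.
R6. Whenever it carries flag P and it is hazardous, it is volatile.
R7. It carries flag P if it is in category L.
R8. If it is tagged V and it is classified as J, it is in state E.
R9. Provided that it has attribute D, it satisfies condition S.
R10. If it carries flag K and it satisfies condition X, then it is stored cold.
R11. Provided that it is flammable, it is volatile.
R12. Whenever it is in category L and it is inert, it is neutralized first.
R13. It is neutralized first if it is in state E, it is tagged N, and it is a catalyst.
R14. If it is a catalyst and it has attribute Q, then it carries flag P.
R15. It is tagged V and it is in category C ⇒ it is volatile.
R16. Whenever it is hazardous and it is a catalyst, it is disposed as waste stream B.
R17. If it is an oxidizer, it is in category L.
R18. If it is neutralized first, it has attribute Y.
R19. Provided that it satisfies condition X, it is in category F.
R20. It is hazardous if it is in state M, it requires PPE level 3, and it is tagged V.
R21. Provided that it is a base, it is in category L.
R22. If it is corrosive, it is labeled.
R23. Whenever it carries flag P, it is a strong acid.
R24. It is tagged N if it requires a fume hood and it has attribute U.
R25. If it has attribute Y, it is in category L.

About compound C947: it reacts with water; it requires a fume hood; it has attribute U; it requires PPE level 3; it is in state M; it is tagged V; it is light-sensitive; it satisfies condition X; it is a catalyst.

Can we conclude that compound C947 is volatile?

By R5 (it satisfies condition X, it requires PPE level 3, it is a catalyst): it is in state E.
By R20 (it is in state M, it requires PPE level 3, it is tagged V): it is hazardous.
By R24 (it requires a fume hood, it has attribute U): it is tagged N.
By R13 (it is in state E, it is tagged N, it is a catalyst): it is neutralized first.
By R18 (it is neutralized first): it has attribute Y.
By R25 (it has attribute Y): it is in category L.
By R7 (it is in category L): it carries flag P.
By R6 (it carries flag P, it is hazardous): it is volatile.

Yes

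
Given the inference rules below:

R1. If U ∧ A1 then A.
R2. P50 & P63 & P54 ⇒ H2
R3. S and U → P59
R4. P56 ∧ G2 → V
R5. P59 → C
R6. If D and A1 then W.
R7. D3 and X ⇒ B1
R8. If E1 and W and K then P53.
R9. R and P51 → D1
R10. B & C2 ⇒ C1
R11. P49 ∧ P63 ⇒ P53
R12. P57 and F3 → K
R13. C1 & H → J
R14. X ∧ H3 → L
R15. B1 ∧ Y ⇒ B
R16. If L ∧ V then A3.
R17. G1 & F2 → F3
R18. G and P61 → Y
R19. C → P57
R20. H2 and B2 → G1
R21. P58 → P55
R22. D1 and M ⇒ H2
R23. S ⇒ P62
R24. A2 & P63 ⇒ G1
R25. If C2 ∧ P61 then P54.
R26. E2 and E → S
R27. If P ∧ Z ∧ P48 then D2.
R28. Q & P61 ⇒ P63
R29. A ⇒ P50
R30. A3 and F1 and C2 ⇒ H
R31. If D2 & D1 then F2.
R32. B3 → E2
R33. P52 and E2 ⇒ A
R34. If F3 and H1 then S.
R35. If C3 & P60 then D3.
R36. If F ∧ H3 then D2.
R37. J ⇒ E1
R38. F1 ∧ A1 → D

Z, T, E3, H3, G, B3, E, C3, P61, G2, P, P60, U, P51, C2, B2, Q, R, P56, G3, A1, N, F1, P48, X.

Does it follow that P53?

Yes

A  (by R1: U, A1)
V  (by R4: P56, G2)
D1  (by R9: R, P51)
L  (by R14: X, H3)
A3  (by R16: L, V)
Y  (by R18: G, P61)
P54  (by R25: C2, P61)
D2  (by R27: P, Z, P48)
P63  (by R28: Q, P61)
P50  (by R29: A)
H  (by R30: A3, F1, C2)
F2  (by R31: D2, D1)
E2  (by R32: B3)
D3  (by R35: C3, P60)
D  (by R38: F1, A1)
H2  (by R2: P50, P63, P54)
W  (by R6: D, A1)
B1  (by R7: D3, X)
B  (by R15: B1, Y)
G1  (by R20: H2, B2)
S  (by R26: E2, E)
P59  (by R3: S, U)
C  (by R5: P59)
C1  (by R10: B, C2)
J  (by R13: C1, H)
F3  (by R17: G1, F2)
P57  (by R19: C)
E1  (by R37: J)
K  (by R12: P57, F3)
P53  (by R8: E1, W, K)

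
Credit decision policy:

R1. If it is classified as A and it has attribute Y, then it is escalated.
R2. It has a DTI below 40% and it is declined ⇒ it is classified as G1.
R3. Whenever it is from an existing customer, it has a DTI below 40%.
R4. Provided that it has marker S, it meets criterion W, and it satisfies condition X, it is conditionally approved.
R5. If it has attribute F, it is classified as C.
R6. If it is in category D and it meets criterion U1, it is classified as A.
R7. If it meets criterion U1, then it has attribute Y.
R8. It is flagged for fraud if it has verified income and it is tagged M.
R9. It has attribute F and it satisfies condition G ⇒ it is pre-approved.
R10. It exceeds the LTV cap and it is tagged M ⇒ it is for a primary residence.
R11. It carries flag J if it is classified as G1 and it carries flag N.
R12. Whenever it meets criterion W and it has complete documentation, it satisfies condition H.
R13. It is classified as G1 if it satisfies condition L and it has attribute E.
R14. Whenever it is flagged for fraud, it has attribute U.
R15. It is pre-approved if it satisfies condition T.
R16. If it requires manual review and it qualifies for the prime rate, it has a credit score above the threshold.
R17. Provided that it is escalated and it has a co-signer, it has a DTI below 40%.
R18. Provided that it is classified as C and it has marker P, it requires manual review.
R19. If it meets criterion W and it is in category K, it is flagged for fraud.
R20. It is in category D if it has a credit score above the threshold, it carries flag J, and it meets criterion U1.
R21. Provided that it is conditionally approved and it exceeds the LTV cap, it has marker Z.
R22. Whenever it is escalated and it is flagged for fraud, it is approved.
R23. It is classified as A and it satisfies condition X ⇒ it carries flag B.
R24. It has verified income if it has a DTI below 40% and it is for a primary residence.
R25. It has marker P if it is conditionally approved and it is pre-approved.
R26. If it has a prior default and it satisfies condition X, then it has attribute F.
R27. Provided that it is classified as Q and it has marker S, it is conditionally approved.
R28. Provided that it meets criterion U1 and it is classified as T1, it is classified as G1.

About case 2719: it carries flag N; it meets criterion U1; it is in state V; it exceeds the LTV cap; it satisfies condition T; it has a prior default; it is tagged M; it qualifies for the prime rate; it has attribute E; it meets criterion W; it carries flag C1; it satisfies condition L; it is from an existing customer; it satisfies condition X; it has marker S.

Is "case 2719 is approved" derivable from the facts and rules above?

Yes

By R3 (it is from an existing customer): it has a DTI below 40%.
By R4 (it has marker S, it meets criterion W, it satisfies condition X): it is conditionally approved.
By R7 (it meets criterion U1): it has attribute Y.
By R10 (it exceeds the LTV cap, it is tagged M): it is for a primary residence.
By R13 (it satisfies condition L, it has attribute E): it is classified as G1.
By R15 (it satisfies condition T): it is pre-approved.
By R24 (it has a DTI below 40%, it is for a primary residence): it has verified income.
By R25 (it is conditionally approved, it is pre-approved): it has marker P.
By R26 (it has a prior default, it satisfies condition X): it has attribute F.
By R5 (it has attribute F): it is classified as C.
By R8 (it has verified income, it is tagged M): it is flagged for fraud.
By R11 (it is classified as G1, it carries flag N): it carries flag J.
By R18 (it is classified as C, it has marker P): it requires manual review.
By R16 (it requires manual review, it qualifies for the prime rate): it has a credit score above the threshold.
By R20 (it has a credit score above the threshold, it carries flag J, it meets criterion U1): it is in category D.
By R6 (it is in category D, it meets criterion U1): it is classified as A.
By R1 (it is classified as A, it has attribute Y): it is escalated.
By R22 (it is escalated, it is flagged for fraud): it is approved.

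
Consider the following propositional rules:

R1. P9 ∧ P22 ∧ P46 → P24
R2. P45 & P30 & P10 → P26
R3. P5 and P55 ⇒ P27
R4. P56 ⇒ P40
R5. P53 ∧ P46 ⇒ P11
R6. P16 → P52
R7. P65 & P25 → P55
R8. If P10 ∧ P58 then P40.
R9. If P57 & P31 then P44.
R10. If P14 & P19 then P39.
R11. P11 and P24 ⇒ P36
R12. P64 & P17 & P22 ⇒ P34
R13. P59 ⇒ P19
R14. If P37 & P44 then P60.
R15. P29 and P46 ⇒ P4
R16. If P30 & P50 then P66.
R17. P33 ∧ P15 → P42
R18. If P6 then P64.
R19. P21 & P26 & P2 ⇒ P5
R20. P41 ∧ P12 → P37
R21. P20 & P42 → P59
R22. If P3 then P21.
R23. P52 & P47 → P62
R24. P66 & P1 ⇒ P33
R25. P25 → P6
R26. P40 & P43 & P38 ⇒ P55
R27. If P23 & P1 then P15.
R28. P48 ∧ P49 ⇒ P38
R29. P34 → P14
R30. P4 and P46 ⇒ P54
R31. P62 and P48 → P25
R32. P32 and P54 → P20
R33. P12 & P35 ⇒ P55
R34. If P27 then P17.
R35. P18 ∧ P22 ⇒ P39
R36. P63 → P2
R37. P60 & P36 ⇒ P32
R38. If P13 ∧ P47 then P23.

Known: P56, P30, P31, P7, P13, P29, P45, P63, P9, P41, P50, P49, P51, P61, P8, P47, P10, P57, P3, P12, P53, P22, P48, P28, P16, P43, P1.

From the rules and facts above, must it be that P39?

Forward chaining from the given facts derives: P26, P40, P52, P44, P66, P37, P21, P62, P33, P38, P25, P2, P23, P60, P5, P6, P55, P15, P27, P42, P64, P17, P34, P14.
Rules concluding P39: R10 needs P19; R35 needs P18 — none of these are established.

No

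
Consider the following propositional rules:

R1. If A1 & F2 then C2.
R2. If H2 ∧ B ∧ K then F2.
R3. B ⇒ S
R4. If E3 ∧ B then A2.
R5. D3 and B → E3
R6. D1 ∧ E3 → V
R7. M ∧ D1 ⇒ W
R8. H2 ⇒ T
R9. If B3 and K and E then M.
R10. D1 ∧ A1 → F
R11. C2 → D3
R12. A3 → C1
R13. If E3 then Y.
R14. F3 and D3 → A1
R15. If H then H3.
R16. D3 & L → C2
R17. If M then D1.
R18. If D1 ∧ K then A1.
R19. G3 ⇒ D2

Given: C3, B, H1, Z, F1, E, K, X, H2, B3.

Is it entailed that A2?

F2  (by R2: H2, B, K)
M  (by R9: B3, K, E)
D1  (by R17: M)
A1  (by R18: D1, K)
C2  (by R1: A1, F2)
D3  (by R11: C2)
E3  (by R5: D3, B)
A2  (by R4: E3, B)

Yes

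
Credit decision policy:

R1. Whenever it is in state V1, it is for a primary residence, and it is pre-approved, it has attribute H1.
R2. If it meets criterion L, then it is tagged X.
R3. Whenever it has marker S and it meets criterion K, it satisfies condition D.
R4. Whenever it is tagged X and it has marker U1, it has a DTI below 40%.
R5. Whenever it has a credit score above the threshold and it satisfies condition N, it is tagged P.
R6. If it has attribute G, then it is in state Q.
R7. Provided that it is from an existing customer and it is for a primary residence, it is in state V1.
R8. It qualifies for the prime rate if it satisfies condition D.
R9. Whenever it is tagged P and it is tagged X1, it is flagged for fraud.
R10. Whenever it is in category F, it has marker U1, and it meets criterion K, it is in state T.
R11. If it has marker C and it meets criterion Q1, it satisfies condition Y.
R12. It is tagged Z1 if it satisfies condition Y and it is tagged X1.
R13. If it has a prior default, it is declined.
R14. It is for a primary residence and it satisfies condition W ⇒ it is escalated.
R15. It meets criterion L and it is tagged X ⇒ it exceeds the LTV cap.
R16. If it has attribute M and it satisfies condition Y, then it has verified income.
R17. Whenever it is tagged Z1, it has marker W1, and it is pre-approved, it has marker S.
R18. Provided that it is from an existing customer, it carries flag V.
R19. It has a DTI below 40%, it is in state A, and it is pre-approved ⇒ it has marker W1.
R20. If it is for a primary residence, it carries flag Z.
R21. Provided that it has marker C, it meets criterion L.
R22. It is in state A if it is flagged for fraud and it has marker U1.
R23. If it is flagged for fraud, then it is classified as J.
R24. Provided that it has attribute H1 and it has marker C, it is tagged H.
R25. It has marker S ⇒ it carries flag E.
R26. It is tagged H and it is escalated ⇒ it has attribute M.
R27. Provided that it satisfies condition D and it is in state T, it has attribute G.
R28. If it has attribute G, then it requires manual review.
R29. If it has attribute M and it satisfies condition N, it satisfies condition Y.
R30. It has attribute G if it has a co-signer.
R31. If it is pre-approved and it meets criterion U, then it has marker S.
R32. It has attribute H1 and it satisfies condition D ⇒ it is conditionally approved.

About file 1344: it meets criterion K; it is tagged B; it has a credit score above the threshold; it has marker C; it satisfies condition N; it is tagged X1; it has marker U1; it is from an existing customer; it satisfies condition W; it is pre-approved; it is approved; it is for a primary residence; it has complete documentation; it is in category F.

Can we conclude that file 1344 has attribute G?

By R5 (it has a credit score above the threshold, it satisfies condition N): it is tagged P.
By R7 (it is from an existing customer, it is for a primary residence): it is in state V1.
By R9 (it is tagged P, it is tagged X1): it is flagged for fraud.
By R10 (it is in category F, it has marker U1, it meets criterion K): it is in state T.
By R14 (it is for a primary residence, it satisfies condition W): it is escalated.
By R21 (it has marker C): it meets criterion L.
By R22 (it is flagged for fraud, it has marker U1): it is in state A.
By R1 (it is in state V1, it is for a primary residence, it is pre-approved): it has attribute H1.
By R2 (it meets criterion L): it is tagged X.
By R4 (it is tagged X, it has marker U1): it has a DTI below 40%.
By R19 (it has a DTI below 40%, it is in state A, it is pre-approved): it has marker W1.
By R24 (it has attribute H1, it has marker C): it is tagged H.
By R26 (it is tagged H, it is escalated): it has attribute M.
By R29 (it has attribute M, it satisfies condition N): it satisfies condition Y.
By R12 (it satisfies condition Y, it is tagged X1): it is tagged Z1.
By R17 (it is tagged Z1, it has marker W1, it is pre-approved): it has marker S.
By R3 (it has marker S, it meets criterion K): it satisfies condition D.
By R27 (it satisfies condition D, it is in state T): it has attribute G.

Yes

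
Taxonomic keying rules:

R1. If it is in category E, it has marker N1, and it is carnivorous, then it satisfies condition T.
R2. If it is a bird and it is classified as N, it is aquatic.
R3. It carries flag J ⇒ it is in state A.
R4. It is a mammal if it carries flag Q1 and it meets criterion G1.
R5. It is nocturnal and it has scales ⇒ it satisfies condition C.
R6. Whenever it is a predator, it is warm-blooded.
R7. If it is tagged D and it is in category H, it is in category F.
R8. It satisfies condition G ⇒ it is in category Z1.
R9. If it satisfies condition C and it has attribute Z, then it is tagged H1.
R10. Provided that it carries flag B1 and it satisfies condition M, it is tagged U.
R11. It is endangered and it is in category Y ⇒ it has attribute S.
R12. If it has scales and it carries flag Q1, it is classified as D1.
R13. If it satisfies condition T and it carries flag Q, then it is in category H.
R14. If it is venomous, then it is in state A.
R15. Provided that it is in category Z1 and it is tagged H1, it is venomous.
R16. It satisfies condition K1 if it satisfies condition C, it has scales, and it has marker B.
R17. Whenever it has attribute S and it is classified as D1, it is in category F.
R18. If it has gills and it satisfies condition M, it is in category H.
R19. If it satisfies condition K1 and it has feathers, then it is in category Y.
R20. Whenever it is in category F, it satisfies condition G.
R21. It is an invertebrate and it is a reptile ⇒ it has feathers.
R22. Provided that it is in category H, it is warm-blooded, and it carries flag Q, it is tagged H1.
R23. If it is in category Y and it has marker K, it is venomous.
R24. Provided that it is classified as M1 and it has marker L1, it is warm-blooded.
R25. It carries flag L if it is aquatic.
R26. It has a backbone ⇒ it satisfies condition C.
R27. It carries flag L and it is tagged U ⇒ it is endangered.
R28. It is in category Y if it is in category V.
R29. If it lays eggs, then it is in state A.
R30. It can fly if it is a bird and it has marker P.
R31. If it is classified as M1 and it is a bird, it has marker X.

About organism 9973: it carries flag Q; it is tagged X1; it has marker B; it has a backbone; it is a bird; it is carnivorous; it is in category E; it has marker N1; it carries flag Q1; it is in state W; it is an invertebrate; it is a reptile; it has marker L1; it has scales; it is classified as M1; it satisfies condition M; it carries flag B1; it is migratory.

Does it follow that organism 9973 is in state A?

Forward chaining from the given facts derives: satisfies condition T, is tagged U, is classified as D1, is in category H, has feathers, is warm-blooded, satisfies condition C, has marker X, satisfies condition K1, is in category Y, is tagged H1.
Rules concluding "it is in state A": R3 needs "it carries flag J"; R14 needs "it is venomous"; R29 needs "it lays eggs" — none of these are established.

No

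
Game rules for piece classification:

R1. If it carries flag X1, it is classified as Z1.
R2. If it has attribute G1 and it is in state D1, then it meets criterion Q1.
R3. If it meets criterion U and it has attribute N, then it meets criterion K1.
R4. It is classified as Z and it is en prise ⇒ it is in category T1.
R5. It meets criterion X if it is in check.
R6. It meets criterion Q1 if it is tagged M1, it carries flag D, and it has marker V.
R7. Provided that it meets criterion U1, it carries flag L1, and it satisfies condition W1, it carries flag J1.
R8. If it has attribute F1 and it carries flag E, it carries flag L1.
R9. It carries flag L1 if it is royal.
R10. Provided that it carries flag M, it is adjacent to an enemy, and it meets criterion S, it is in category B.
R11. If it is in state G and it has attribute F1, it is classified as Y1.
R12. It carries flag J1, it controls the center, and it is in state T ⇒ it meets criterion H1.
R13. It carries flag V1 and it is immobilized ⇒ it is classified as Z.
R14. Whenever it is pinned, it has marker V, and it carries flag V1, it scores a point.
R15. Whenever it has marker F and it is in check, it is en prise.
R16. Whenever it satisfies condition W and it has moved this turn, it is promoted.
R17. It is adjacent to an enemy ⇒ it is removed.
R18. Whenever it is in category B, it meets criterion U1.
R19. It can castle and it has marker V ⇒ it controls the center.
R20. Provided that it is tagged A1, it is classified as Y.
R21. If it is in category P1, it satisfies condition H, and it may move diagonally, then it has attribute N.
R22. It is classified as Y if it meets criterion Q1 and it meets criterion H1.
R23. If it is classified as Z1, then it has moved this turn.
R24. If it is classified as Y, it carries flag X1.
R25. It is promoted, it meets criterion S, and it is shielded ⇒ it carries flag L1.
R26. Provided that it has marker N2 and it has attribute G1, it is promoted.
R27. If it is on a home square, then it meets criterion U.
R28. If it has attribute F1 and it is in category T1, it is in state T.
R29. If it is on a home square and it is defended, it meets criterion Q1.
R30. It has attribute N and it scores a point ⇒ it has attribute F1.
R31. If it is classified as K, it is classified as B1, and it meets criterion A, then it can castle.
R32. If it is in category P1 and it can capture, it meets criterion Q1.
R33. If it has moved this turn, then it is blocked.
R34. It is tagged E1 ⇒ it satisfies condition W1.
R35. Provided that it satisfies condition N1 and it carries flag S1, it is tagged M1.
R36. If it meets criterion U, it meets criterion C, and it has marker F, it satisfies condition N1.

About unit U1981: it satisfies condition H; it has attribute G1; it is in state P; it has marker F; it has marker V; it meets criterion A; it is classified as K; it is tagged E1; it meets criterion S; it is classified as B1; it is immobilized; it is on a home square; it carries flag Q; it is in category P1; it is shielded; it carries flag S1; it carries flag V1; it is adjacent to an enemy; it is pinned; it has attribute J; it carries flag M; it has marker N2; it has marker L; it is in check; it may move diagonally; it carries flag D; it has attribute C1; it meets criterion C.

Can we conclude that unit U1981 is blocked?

By R10 (it carries flag M, it is adjacent to an enemy, it meets criterion S): it is in category B.
By R13 (it carries flag V1, it is immobilized): it is classified as Z.
By R14 (it is pinned, it has marker V, it carries flag V1): it scores a point.
By R15 (it has marker F, it is in check): it is en prise.
By R18 (it is in category B): it meets criterion U1.
By R21 (it is in category P1, it satisfies condition H, it may move diagonally): it has attribute N.
By R26 (it has marker N2, it has attribute G1): it is promoted.
By R27 (it is on a home square): it meets criterion U.
By R30 (it has attribute N, it scores a point): it has attribute F1.
By R31 (it is classified as K, it is classified as B1, it meets criterion A): it can castle.
By R34 (it is tagged E1): it satisfies condition W1.
By R36 (it meets criterion U, it meets criterion C, it has marker F): it satisfies condition N1.
By R4 (it is classified as Z, it is en prise): it is in category T1.
By R19 (it can castle, it has marker V): it controls the center.
By R25 (it is promoted, it meets criterion S, it is shielded): it carries flag L1.
By R28 (it has attribute F1, it is in category T1): it is in state T.
By R35 (it satisfies condition N1, it carries flag S1): it is tagged M1.
By R6 (it is tagged M1, it carries flag D, it has marker V): it meets criterion Q1.
By R7 (it meets criterion U1, it carries flag L1, it satisfies condition W1): it carries flag J1.
By R12 (it carries flag J1, it controls the center, it is in state T): it meets criterion H1.
By R22 (it meets criterion Q1, it meets criterion H1): it is classified as Y.
By R24 (it is classified as Y): it carries flag X1.
By R1 (it carries flag X1): it is classified as Z1.
By R23 (it is classified as Z1): it has moved this turn.
By R33 (it has moved this turn): it is blocked.

Yes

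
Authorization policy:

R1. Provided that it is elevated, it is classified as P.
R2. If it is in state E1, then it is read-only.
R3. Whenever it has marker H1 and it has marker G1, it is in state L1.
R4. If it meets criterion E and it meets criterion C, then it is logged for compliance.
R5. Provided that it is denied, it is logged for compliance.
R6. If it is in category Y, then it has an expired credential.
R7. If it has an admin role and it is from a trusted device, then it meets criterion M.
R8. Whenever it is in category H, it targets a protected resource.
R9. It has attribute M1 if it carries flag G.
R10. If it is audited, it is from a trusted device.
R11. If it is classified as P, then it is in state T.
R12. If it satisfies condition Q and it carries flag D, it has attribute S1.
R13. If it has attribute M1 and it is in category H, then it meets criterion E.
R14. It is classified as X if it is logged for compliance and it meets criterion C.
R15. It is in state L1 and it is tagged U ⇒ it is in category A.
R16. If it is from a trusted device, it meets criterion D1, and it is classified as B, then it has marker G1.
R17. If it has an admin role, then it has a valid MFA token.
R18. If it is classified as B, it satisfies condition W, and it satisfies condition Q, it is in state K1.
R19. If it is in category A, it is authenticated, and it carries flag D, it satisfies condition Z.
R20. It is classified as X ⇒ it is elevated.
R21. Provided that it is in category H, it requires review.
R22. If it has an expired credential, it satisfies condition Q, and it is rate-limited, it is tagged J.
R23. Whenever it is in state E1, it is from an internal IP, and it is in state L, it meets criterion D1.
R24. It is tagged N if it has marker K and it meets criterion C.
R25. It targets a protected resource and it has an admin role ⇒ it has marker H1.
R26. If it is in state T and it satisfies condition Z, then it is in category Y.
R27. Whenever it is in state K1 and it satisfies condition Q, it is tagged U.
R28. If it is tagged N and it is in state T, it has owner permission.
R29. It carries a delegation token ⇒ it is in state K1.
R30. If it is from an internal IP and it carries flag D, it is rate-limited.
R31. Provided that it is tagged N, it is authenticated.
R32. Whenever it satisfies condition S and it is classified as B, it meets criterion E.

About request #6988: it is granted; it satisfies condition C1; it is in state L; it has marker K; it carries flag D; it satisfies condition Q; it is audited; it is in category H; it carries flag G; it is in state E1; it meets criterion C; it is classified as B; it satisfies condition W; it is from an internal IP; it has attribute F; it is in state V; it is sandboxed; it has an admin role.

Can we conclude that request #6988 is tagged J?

Yes

By R8 (it is in category H): it targets a protected resource.
By R9 (it carries flag G): it has attribute M1.
By R10 (it is audited): it is from a trusted device.
By R13 (it has attribute M1, it is in category H): it meets criterion E.
By R18 (it is classified as B, it satisfies condition W, it satisfies condition Q): it is in state K1.
By R23 (it is in state E1, it is from an internal IP, it is in state L): it meets criterion D1.
By R24 (it has marker K, it meets criterion C): it is tagged N.
By R25 (it targets a protected resource, it has an admin role): it has marker H1.
By R27 (it is in state K1, it satisfies condition Q): it is tagged U.
By R30 (it is from an internal IP, it carries flag D): it is rate-limited.
By R31 (it is tagged N): it is authenticated.
By R4 (it meets criterion E, it meets criterion C): it is logged for compliance.
By R14 (it is logged for compliance, it meets criterion C): it is classified as X.
By R16 (it is from a trusted device, it meets criterion D1, it is classified as B): it has marker G1.
By R20 (it is classified as X): it is elevated.
By R1 (it is elevated): it is classified as P.
By R3 (it has marker H1, it has marker G1): it is in state L1.
By R11 (it is classified as P): it is in state T.
By R15 (it is in state L1, it is tagged U): it is in category A.
By R19 (it is in category A, it is authenticated, it carries flag D): it satisfies condition Z.
By R26 (it is in state T, it satisfies condition Z): it is in category Y.
By R6 (it is in category Y): it has an expired credential.
By R22 (it has an expired credential, it satisfies condition Q, it is rate-limited): it is tagged J.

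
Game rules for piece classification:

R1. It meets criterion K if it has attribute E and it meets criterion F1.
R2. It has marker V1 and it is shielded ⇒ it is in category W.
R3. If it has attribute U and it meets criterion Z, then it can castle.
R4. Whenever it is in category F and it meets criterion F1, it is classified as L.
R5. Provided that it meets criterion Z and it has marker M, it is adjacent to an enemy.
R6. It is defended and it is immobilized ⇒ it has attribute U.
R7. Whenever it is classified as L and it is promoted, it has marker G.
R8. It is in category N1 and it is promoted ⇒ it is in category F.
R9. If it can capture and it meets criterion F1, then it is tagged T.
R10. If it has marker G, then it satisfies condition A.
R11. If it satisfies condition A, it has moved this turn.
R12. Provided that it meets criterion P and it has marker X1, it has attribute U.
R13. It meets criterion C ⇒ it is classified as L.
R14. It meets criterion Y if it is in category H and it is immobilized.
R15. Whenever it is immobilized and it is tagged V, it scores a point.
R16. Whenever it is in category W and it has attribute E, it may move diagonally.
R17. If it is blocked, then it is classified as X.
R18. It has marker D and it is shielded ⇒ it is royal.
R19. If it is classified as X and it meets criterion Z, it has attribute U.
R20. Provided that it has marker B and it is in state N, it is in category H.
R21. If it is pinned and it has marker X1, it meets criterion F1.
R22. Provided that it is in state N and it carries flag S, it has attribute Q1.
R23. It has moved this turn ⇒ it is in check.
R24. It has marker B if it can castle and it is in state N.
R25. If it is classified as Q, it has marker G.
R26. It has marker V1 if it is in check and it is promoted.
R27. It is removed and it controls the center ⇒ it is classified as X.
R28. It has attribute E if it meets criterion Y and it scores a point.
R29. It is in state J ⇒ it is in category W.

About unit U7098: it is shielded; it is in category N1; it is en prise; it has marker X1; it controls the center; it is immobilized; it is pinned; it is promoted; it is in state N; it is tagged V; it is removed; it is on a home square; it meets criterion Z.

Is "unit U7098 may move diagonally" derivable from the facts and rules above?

Yes

By R8 (it is in category N1, it is promoted): it is in category F.
By R15 (it is immobilized, it is tagged V): it scores a point.
By R21 (it is pinned, it has marker X1): it meets criterion F1.
By R27 (it is removed, it controls the center): it is classified as X.
By R4 (it is in category F, it meets criterion F1): it is classified as L.
By R7 (it is classified as L, it is promoted): it has marker G.
By R10 (it has marker G): it satisfies condition A.
By R11 (it satisfies condition A): it has moved this turn.
By R19 (it is classified as X, it meets criterion Z): it has attribute U.
By R23 (it has moved this turn): it is in check.
By R26 (it is in check, it is promoted): it has marker V1.
By R2 (it has marker V1, it is shielded): it is in category W.
By R3 (it has attribute U, it meets criterion Z): it can castle.
By R24 (it can castle, it is in state N): it has marker B.
By R20 (it has marker B, it is in state N): it is in category H.
By R14 (it is in category H, it is immobilized): it meets criterion Y.
By R28 (it meets criterion Y, it scores a point): it has attribute E.
By R16 (it is in category W, it has attribute E): it may move diagonally.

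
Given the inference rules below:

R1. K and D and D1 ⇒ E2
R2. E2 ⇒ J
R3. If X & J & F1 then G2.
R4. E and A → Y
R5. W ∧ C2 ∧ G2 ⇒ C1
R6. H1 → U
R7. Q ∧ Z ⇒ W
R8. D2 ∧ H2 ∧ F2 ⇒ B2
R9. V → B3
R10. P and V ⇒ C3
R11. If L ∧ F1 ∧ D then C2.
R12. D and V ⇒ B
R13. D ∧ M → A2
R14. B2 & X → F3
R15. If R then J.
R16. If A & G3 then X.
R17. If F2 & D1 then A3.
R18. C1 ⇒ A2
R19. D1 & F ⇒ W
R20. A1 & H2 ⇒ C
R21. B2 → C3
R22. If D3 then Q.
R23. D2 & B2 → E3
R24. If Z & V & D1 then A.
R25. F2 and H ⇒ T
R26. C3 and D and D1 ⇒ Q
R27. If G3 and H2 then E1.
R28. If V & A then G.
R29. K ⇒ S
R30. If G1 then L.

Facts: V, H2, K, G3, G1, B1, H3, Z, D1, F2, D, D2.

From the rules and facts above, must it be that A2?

Forward chaining from the given facts derives: E2, J, B2, B3, B, A3, C3, E3, A, Q, E1, G, S, L, W, X, F3.
Rules concluding A2: R13 needs M; R18 needs C1 — none of these are established.

No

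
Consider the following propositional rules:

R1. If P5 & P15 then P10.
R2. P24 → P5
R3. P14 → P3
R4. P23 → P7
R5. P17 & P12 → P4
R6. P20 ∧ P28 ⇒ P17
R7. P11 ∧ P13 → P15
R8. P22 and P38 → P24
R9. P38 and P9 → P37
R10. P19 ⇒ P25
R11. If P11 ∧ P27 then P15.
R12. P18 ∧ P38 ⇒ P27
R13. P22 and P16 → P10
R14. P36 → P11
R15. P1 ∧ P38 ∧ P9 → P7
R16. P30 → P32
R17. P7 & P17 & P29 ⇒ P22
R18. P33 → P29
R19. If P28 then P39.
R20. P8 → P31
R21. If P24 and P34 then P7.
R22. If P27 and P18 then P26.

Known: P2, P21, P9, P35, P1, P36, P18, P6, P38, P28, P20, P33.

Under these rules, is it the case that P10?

P17  (by R6: P20, P28)
P27  (by R12: P18, P38)
P11  (by R14: P36)
P7  (by R15: P1, P38, P9)
P29  (by R18: P33)
P15  (by R11: P11, P27)
P22  (by R17: P7, P17, P29)
P24  (by R8: P22, P38)
P5  (by R2: P24)
P10  (by R1: P5, P15)

Yes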